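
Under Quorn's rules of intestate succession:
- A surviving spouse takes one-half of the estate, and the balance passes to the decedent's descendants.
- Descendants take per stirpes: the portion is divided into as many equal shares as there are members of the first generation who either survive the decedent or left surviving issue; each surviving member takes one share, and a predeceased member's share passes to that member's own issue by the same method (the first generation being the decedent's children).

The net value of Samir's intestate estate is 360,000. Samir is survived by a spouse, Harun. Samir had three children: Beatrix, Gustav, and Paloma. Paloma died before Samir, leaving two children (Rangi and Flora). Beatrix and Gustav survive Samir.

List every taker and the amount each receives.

Harun takes one-half of 360,000 = 180,000. The remaining 180,000 passes to the descendants.
The descendants' portion (180,000) is divided into 3 shares of 60,000: Beatrix and Gustav each take 60,000; Paloma's 60,000 share passes to Paloma's issue.
Paloma's share (60,000) is divided into 2 shares of 30,000: Rangi and Flora each take 30,000.

Harun: 180,000; Beatrix: 60,000; Gustav: 60,000; Rangi: 30,000; Flora: 30,000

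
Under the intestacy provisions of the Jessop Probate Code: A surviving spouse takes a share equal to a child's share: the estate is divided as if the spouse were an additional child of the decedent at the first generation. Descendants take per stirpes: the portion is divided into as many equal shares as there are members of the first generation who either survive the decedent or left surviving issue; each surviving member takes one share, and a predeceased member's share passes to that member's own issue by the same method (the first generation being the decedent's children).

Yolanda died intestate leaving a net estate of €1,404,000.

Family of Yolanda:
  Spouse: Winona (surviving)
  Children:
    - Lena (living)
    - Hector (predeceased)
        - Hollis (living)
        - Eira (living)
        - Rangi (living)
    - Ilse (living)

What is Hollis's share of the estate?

The spouse counts as an additional share at the children's level, so there are 4 primary shares of €351,000. Winona takes one such share (€351,000).
The children's combined portion (€1,053,000) is divided into 3 shares of €351,000: Lena and Ilse each take €351,000; Hector's €351,000 share passes to Hector's issue.
Hector's share (€351,000) is divided into 3 shares of €117,000: Hollis, Eira, and Rangi each take €117,000.

Hollis receives €117,000.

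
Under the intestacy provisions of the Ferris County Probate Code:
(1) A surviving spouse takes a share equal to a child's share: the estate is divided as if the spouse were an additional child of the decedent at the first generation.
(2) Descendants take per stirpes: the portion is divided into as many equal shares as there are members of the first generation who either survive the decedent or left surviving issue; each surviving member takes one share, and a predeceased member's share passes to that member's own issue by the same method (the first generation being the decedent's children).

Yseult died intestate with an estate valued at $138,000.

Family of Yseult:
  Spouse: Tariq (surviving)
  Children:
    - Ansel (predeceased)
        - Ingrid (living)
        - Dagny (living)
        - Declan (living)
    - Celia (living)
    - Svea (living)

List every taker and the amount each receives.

The spouse counts as an additional share at the children's level, so there are 4 primary shares of $34,500. Tariq takes one such share ($34,500).
The children's combined portion ($103,500) is divided into 3 shares of $34,500: Celia and Svea each take $34,500; Ansel's $34,500 share passes to Ansel's issue.
Ansel's share ($34,500) is divided into 3 shares of $11,500: Ingrid, Dagny, and Declan each take $11,500.

Tariq: $34,500; Ingrid: $11,500; Dagny: $11,500; Declan: $11,500; Celia: $34,500; Svea: $34,500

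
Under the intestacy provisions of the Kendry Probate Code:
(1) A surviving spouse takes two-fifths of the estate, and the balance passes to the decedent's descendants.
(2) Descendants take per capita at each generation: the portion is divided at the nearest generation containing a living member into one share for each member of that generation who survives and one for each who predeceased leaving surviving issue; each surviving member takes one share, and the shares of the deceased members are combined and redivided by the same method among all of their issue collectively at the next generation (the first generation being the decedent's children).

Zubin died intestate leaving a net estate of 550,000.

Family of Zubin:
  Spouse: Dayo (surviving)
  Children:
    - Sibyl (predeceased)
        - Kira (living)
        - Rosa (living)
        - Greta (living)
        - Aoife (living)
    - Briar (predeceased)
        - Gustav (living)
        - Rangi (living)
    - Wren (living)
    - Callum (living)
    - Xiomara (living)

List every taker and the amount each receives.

Dayo takes two-fifths of 550,000 = 220,000. The remaining 330,000 passes to the descendants.
The descendants' portion (330,000) is divided at the children's generation into 5 shares of 66,000. Wren, Callum, and Xiomara each take 66,000. The 2 shares of the deceased (Sibyl and Briar) are combined into a pool of 132,000.
That pool (132,000) is divided at the grandchildren's generation equally among Kira, Rosa, Greta, Aoife, Gustav, and Rangi: 22,000 each.

Dayo: 220,000; Kira: 22,000; Rosa: 22,000; Greta: 22,000; Aoife: 22,000; Gustav: 22,000; Rangi: 22,000; Wren: 66,000; Callum: 66,000; Xiomara: 66,000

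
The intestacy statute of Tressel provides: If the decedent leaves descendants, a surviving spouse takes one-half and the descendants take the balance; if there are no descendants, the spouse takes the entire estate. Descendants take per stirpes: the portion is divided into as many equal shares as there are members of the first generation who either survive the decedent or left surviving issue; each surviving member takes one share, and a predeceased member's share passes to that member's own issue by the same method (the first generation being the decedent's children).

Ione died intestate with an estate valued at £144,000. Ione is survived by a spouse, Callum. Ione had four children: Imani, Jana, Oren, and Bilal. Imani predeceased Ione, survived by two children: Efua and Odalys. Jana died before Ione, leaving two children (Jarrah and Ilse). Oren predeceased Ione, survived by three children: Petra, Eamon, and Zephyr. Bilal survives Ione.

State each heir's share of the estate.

Callum takes one-half of £144,000 = £72,000. The remaining £72,000 passes to the descendants.
The descendants' portion (£72,000) is divided into 4 shares of £18,000: Bilal takes £18,000; Imani's £18,000 share passes to Imani's issue; Jana's £18,000 share passes to Jana's issue; Oren's £18,000 share passes to Oren's issue.
Imani's share (£18,000) is divided into 2 shares of £9,000: Efua and Odalys each take £9,000.
Jana's share (£18,000) is divided into 2 shares of £9,000: Jarrah and Ilse each take £9,000.
Oren's share (£18,000) is divided into 3 shares of £6,000: Petra, Eamon, and Zephyr each take £6,000.

Callum: £72,000; Efua: £9,000; Odalys: £9,000; Jarrah: £9,000; Ilse: £9,000; Petra: £6,000; Eamon: £6,000; Zephyr: £6,000; Bilal: £18,000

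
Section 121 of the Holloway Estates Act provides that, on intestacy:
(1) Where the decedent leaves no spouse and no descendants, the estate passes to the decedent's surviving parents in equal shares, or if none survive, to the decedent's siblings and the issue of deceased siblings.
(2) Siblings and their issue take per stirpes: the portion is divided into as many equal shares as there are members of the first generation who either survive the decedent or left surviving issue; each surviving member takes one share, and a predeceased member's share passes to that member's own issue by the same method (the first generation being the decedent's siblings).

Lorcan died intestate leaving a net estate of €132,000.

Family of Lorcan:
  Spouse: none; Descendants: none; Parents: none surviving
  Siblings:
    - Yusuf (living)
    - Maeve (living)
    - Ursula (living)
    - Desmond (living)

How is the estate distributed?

Yusuf: €33,000; Maeve: €33,000; Ursula: €33,000; Desmond: €33,000

The entire €132,000 passes to the siblings and their issue.
That amount (€132,000) is divided into 4 shares of €33,000: Yusuf, Maeve, Ursula, and Desmond each take €33,000.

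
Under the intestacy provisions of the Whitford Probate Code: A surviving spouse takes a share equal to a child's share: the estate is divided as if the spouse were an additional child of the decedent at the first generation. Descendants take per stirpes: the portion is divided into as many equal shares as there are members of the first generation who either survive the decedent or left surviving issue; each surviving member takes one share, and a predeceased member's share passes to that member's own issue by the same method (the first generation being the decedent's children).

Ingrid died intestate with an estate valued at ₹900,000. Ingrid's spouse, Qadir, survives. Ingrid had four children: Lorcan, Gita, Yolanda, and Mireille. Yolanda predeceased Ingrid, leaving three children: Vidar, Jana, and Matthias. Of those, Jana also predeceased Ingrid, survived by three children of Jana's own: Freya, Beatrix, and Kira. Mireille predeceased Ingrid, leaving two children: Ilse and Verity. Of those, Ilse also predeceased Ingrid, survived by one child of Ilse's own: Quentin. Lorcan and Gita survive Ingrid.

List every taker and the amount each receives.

The spouse counts as an additional share at the children's level, so there are 5 primary shares of ₹180,000. Qadir takes one such share (₹180,000).
The children's combined portion (₹720,000) is divided into 4 shares of ₹180,000: Lorcan and Gita each take ₹180,000; Yolanda's ₹180,000 share passes to Yolanda's issue; Mireille's ₹180,000 share passes to Mireille's issue.
Yolanda's share (₹180,000) is divided into 3 shares of ₹60,000: Vidar and Matthias each take ₹60,000; Jana's ₹60,000 share passes to Jana's issue.
Jana's share (₹60,000) is divided into 3 shares of ₹20,000: Freya, Beatrix, and Kira each take ₹20,000.
Mireille's share (₹180,000) is divided into 2 shares of ₹90,000: Verity takes ₹90,000; Ilse's ₹90,000 share passes to Ilse's issue.
Ilse's share (₹90,000) passes entirely to Quentin.

Qadir: ₹180,000; Lorcan: ₹180,000; Gita: ₹180,000; Vidar: ₹60,000; Freya: ₹20,000; Beatrix: ₹20,000; Kira: ₹20,000; Matthias: ₹60,000; Quentin: ₹90,000; Verity: ₹90,000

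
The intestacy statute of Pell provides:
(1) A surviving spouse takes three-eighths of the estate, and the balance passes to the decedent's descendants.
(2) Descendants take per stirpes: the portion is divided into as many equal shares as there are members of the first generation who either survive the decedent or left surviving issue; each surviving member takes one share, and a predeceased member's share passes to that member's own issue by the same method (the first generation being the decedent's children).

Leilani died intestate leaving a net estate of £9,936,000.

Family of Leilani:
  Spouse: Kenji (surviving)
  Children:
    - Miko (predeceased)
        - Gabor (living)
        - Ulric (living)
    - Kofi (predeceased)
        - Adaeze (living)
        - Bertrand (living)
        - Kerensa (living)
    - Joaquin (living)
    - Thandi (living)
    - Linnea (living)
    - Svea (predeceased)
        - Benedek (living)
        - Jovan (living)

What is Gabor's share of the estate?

Kenji takes three-eighths of £9,936,000 = £3,726,000. The remaining £6,210,000 passes to the descendants.
The descendants' portion (£6,210,000) is divided into 6 shares of £1,035,000: Joaquin, Thandi, and Linnea each take £1,035,000; Miko's £1,035,000 share passes to Miko's issue; Kofi's £1,035,000 share passes to Kofi's issue; Svea's £1,035,000 share passes to Svea's issue.
Miko's share (£1,035,000) is divided into 2 shares of £517,500: Gabor and Ulric each take £517,500.
Kofi's share (£1,035,000) is divided into 3 shares of £345,000: Adaeze, Bertrand, and Kerensa each take £345,000.
Svea's share (£1,035,000) is divided into 2 shares of £517,500: Benedek and Jovan each take £517,500.

Gabor receives £517,500.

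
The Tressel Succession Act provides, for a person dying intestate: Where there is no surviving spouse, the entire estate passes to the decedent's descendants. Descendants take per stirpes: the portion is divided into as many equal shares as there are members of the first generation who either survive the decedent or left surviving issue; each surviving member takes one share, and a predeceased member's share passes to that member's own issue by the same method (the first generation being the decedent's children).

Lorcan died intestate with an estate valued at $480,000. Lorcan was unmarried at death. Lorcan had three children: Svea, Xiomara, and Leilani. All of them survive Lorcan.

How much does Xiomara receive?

Xiomara receives $160,000.

The entire $480,000 passes to the descendants.
That amount ($480,000) is divided into 3 shares of $160,000: Svea, Xiomara, and Leilani each take $160,000.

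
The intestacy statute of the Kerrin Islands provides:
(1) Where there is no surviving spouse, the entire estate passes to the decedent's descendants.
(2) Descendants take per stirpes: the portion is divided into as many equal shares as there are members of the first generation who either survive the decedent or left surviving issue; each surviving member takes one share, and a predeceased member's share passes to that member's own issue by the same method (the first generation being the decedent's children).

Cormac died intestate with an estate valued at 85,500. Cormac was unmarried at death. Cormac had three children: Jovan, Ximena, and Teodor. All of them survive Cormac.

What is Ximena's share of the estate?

Ximena receives 28,500.

The entire 85,500 passes to the descendants.
That amount (85,500) is divided into 3 shares of 28,500: Jovan, Ximena, and Teodor each take 28,500.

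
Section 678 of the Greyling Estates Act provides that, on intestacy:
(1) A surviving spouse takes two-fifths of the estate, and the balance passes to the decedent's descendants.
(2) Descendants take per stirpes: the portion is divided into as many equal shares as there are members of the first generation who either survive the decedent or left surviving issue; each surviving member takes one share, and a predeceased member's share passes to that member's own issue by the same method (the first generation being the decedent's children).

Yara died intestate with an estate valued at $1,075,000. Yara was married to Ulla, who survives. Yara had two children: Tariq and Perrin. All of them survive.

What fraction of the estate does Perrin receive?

Perrin receives 3/10 of the estate.

Ulla takes two-fifths of $1,075,000 = $430,000. The remaining $645,000 passes to the descendants.
The descendants' portion ($645,000) is divided into 2 shares of $322,500: Tariq and Perrin each take $322,500.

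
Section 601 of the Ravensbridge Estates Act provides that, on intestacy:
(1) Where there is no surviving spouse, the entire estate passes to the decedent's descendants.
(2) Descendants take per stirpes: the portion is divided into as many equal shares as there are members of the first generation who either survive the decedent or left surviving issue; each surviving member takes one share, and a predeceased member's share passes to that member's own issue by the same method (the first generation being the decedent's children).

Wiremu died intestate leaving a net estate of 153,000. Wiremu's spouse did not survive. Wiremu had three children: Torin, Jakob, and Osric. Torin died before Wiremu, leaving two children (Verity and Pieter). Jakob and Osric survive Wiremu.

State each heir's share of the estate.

The entire 153,000 passes to the descendants.
That amount (153,000) is divided into 3 shares of 51,000: Jakob and Osric each take 51,000; Torin's 51,000 share passes to Torin's issue.
Torin's share (51,000) is divided into 2 shares of 25,500: Verity and Pieter each take 25,500.

Verity: 25,500; Pieter: 25,500; Jakob: 51,000; Osric: 51,000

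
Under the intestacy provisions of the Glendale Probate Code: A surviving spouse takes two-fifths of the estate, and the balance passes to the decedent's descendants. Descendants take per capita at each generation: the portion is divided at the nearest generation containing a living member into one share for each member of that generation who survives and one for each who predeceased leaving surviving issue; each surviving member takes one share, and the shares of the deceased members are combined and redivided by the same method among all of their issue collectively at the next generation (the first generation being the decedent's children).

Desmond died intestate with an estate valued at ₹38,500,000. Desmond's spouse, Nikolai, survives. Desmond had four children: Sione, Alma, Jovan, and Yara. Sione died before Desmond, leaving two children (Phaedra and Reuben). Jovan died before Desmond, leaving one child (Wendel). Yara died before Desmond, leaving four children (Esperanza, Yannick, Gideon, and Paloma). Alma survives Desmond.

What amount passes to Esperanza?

Nikolai takes two-fifths of ₹38,500,000 = ₹15,400,000. The remaining ₹23,100,000 passes to the descendants.
The descendants' portion (₹23,100,000) is divided at the children's generation into 4 shares of ₹5,775,000. Alma takes ₹5,775,000. The 3 shares of the deceased (Sione, Jovan, and Yara) are combined into a pool of ₹17,325,000.
That pool (₹17,325,000) is divided at the grandchildren's generation equally among Phaedra, Reuben, Wendel, Esperanza, Yannick, Gideon, and Paloma: ₹2,475,000 each.

Esperanza receives ₹2,475,000.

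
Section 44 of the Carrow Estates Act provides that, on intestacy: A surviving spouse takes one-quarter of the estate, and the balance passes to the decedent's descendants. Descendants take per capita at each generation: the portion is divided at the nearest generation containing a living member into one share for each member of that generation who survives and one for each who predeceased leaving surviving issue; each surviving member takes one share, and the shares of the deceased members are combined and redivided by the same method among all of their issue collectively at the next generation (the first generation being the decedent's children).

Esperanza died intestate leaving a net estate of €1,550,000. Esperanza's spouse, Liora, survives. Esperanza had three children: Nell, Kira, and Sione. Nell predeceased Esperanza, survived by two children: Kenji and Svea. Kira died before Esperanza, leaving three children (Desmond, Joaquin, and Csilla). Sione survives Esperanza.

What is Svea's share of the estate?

Svea receives €155,000.

Liora takes one-quarter of €1,550,000 = €387,500. The remaining €1,162,500 passes to the descendants.
The descendants' portion (€1,162,500) is divided at the children's generation into 3 shares of €387,500. Sione takes €387,500. The 2 shares of the deceased (Nell and Kira) are combined into a pool of €775,000.
That pool (€775,000) is divided at the grandchildren's generation equally among Kenji, Svea, Desmond, Joaquin, and Csilla: €155,000 each.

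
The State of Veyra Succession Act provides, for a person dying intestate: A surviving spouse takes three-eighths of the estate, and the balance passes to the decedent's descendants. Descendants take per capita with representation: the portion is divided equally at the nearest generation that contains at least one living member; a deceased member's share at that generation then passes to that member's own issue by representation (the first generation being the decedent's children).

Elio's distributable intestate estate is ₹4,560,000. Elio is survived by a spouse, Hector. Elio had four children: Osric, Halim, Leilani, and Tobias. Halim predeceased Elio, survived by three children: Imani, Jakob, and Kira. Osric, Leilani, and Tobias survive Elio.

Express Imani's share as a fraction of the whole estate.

Hector takes three-eighths of ₹4,560,000 = ₹1,710,000. The remaining ₹2,850,000 passes to the descendants.
The descendants' portion (₹2,850,000) is divided into 4 shares of ₹712,500: Osric, Leilani, and Tobias each take ₹712,500; Halim's ₹712,500 share passes to Halim's issue.
Halim's share (₹712,500) is divided into 3 shares of ₹237,500: Imani, Jakob, and Kira each take ₹237,500.

Imani receives 5/96 of the estate.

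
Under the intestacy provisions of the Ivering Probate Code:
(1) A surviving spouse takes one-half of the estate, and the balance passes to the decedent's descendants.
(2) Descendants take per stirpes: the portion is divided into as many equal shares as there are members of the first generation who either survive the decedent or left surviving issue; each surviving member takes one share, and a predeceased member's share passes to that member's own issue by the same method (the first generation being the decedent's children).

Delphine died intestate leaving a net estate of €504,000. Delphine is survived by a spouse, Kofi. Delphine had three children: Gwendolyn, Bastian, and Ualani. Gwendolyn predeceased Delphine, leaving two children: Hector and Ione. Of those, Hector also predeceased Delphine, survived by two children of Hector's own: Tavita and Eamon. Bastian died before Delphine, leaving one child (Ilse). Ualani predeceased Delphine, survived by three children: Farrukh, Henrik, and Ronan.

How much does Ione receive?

Kofi takes one-half of €504,000 = €252,000. The remaining €252,000 passes to the descendants.
The descendants' portion (€252,000) is divided into 3 shares of €84,000: Gwendolyn's €84,000 share passes to Gwendolyn's issue; Bastian's €84,000 share passes to Bastian's issue; Ualani's €84,000 share passes to Ualani's issue.
Gwendolyn's share (€84,000) is divided into 2 shares of €42,000: Ione takes €42,000; Hector's €42,000 share passes to Hector's issue.
Hector's share (€42,000) is divided into 2 shares of €21,000: Tavita and Eamon each take €21,000.
Bastian's share (€84,000) passes entirely to Ilse.
Ualani's share (€84,000) is divided into 3 shares of €28,000: Farrukh, Henrik, and Ronan each take €28,000.

Ione receives €42,000.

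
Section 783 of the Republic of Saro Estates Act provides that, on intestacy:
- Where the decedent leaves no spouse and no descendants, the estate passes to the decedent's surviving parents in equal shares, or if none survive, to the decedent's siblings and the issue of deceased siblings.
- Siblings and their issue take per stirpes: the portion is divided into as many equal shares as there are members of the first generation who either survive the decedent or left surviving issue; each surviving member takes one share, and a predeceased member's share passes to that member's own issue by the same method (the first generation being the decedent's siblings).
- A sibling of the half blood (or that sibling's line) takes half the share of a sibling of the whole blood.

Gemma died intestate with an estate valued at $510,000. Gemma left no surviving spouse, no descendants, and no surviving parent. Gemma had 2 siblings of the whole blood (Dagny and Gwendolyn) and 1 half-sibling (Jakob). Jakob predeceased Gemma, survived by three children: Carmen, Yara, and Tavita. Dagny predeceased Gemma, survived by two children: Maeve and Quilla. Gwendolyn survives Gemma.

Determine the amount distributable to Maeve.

Maeve receives $102,000.

The entire $510,000 passes to the siblings and their issue.
Counting each half-blood sibling's line as half a unit, there are 5/2 units in $510,000, so one unit is $204,000. Whole-blood lines (Dagny and Gwendolyn) take $204,000 each; half-blood lines (Jakob) take $102,000 each.
Jakob's share ($102,000) is divided into 3 shares of $34,000: Carmen, Yara, and Tavita each take $34,000.
Dagny's share ($204,000) is divided into 2 shares of $102,000: Maeve and Quilla each take $102,000.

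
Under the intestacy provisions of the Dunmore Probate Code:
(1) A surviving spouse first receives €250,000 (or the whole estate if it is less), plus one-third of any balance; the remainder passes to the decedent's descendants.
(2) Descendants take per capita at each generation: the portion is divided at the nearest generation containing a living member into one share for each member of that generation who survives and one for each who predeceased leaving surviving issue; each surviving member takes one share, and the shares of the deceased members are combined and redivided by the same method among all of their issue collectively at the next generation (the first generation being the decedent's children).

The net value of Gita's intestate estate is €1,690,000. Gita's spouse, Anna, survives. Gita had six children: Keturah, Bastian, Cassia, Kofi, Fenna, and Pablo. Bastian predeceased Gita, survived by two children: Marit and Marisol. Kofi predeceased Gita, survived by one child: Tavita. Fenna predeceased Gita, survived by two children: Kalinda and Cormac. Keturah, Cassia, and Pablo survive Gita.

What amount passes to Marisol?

Anna first takes €250,000, leaving a balance of €1,440,000. Anna then takes one-third of the balance (€480,000), for a total of €730,000. The remaining €960,000 passes to the descendants.
The descendants' portion (€960,000) is divided at the children's generation into 6 shares of €160,000. Keturah, Cassia, and Pablo each take €160,000. The 3 shares of the deceased (Bastian, Kofi, and Fenna) are combined into a pool of €480,000.
That pool (€480,000) is divided at the grandchildren's generation equally among Marit, Marisol, Tavita, Kalinda, and Cormac: €96,000 each.

Marisol receives €96,000.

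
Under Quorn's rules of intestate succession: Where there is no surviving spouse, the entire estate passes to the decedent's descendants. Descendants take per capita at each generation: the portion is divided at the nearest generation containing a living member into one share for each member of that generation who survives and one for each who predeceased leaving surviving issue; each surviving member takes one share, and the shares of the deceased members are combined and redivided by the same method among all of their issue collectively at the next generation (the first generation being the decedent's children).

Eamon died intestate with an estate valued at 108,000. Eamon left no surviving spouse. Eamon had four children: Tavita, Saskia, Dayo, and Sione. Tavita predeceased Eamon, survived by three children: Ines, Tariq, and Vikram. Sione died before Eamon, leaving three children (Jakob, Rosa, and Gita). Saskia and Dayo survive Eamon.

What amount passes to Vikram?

Vikram receives 9,000.

The entire 108,000 passes to the descendants.
That amount (108,000) is divided at the children's generation into 4 shares of 27,000. Saskia and Dayo each take 27,000. The 2 shares of the deceased (Tavita and Sione) are combined into a pool of 54,000.
That pool (54,000) is divided at the grandchildren's generation equally among Ines, Tariq, Vikram, Jakob, Rosa, and Gita: 9,000 each.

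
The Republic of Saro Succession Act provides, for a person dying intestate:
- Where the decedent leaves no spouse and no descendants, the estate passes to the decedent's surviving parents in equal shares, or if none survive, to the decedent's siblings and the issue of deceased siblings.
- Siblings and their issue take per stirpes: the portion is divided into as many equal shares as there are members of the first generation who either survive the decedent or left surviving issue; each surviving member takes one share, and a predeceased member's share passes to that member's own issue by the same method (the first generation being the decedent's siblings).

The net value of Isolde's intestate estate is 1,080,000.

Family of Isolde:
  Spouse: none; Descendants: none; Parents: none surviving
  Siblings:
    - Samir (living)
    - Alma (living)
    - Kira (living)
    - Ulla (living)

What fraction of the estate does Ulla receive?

Ulla receives 1/4 of the estate.

The entire 1,080,000 passes to the siblings and their issue.
That amount (1,080,000) is divided into 4 shares of 270,000: Samir, Alma, Kira, and Ulla each take 270,000.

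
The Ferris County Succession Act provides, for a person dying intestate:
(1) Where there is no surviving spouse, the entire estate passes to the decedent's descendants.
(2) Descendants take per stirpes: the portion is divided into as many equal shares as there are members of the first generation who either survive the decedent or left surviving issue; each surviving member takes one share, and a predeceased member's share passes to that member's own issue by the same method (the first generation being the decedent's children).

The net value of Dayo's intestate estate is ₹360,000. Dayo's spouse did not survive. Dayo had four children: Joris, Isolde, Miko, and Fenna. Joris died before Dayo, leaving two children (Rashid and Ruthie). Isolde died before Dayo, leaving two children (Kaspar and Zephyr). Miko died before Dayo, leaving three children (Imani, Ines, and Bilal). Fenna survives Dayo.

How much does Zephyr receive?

The entire ₹360,000 passes to the descendants.
That amount (₹360,000) is divided into 4 shares of ₹90,000: Fenna takes ₹90,000; Joris's ₹90,000 share passes to Joris's issue; Isolde's ₹90,000 share passes to Isolde's issue; Miko's ₹90,000 share passes to Miko's issue.
Joris's share (₹90,000) is divided into 2 shares of ₹45,000: Rashid and Ruthie each take ₹45,000.
Isolde's share (₹90,000) is divided into 2 shares of ₹45,000: Kaspar and Zephyr each take ₹45,000.
Miko's share (₹90,000) is divided into 3 shares of ₹30,000: Imani, Ines, and Bilal each take ₹30,000.

Zephyr receives ₹45,000.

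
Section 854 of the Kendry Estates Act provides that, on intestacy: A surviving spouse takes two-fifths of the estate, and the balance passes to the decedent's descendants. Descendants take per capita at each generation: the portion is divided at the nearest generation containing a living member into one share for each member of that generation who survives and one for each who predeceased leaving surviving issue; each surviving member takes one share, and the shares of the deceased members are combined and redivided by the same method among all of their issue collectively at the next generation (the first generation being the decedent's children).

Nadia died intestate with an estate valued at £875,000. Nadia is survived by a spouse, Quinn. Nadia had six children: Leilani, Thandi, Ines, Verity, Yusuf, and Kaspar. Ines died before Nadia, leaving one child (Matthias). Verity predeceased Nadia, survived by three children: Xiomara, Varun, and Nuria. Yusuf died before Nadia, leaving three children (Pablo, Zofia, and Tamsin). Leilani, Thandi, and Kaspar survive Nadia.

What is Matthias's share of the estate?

Quinn takes two-fifths of £875,000 = £350,000. The remaining £525,000 passes to the descendants.
The descendants' portion (£525,000) is divided at the children's generation into 6 shares of £87,500. Leilani, Thandi, and Kaspar each take £87,500. The 3 shares of the deceased (Ines, Verity, and Yusuf) are combined into a pool of £262,500.
That pool (£262,500) is divided at the grandchildren's generation equally among Matthias, Xiomara, Varun, Nuria, Pablo, Zofia, and Tamsin: £37,500 each.

Matthias receives £37,500.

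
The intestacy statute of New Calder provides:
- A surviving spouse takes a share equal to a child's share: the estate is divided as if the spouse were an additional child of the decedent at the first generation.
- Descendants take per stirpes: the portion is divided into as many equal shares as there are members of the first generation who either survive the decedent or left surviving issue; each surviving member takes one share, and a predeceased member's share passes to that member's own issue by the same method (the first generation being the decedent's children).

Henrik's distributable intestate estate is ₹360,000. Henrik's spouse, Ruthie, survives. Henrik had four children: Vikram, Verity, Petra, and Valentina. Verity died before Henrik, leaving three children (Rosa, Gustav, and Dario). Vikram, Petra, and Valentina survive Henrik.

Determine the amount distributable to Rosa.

Rosa receives ₹24,000.

The spouse counts as an additional share at the children's level, so there are 5 primary shares of ₹72,000. Ruthie takes one such share (₹72,000).
The children's combined portion (₹288,000) is divided into 4 shares of ₹72,000: Vikram, Petra, and Valentina each take ₹72,000; Verity's ₹72,000 share passes to Verity's issue.
Verity's share (₹72,000) is divided into 3 shares of ₹24,000: Rosa, Gustav, and Dario each take ₹24,000.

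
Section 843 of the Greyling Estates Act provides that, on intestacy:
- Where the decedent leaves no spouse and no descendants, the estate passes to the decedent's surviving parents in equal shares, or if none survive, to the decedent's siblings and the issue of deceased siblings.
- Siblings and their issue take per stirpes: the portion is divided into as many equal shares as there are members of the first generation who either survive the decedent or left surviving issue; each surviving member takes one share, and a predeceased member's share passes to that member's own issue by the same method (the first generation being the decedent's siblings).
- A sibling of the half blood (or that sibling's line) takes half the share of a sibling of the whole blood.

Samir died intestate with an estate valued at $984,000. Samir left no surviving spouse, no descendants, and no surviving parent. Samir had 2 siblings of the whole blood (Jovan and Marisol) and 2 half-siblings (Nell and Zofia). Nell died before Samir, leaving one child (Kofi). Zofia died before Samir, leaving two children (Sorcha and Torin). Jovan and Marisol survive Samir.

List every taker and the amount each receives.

The entire $984,000 passes to the siblings and their issue.
Counting each half-blood sibling's line as half a unit, there are 3 units in $984,000, so one unit is $328,000. Whole-blood lines (Jovan and Marisol) take $328,000 each; half-blood lines (Nell and Zofia) take $164,000 each.
Nell's share ($164,000) passes entirely to Kofi.
Zofia's share ($164,000) is divided into 2 shares of $82,000: Sorcha and Torin each take $82,000.

Kofi: $164,000; Sorcha: $82,000; Torin: $82,000; Jovan: $328,000; Marisol: $328,000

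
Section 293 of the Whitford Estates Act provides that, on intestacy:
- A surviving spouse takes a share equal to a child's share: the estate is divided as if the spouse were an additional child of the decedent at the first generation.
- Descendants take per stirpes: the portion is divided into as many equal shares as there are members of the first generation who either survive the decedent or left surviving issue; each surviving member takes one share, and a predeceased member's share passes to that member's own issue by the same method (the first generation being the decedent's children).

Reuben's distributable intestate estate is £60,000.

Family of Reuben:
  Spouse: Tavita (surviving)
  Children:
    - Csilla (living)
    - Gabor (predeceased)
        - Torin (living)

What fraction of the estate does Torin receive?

The spouse counts as an additional share at the children's level, so there are 3 primary shares of £20,000. Tavita takes one such share (£20,000).
The children's combined portion (£40,000) is divided into 2 shares of £20,000: Csilla takes £20,000; Gabor's £20,000 share passes to Gabor's issue.
Gabor's share (£20,000) passes entirely to Torin.

Torin receives 1/3 of the estate.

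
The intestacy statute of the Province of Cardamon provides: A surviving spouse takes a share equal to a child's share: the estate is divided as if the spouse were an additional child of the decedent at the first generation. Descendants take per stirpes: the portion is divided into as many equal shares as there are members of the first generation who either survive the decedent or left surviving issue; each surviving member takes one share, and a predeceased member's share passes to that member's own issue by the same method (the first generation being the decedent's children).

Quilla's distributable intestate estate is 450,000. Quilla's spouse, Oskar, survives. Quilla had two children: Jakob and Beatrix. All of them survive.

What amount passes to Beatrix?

Beatrix receives 150,000.

The spouse counts as an additional share at the children's level, so there are 3 primary shares of 150,000. Oskar takes one such share (150,000).
The children's combined portion (300,000) is divided into 2 shares of 150,000: Jakob and Beatrix each take 150,000.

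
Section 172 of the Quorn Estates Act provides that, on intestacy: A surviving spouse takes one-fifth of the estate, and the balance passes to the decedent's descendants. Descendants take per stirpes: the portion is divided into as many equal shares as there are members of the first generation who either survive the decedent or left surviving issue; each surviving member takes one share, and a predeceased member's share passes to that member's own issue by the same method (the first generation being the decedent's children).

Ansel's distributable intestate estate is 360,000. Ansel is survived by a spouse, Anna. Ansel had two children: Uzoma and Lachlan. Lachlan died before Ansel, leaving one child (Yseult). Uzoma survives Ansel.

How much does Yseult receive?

Yseult receives 144,000.

Anna takes one-fifth of 360,000 = 72,000. The remaining 288,000 passes to the descendants.
The descendants' portion (288,000) is divided into 2 shares of 144,000: Uzoma takes 144,000; Lachlan's 144,000 share passes to Lachlan's issue.
Lachlan's share (144,000) passes entirely to Yseult.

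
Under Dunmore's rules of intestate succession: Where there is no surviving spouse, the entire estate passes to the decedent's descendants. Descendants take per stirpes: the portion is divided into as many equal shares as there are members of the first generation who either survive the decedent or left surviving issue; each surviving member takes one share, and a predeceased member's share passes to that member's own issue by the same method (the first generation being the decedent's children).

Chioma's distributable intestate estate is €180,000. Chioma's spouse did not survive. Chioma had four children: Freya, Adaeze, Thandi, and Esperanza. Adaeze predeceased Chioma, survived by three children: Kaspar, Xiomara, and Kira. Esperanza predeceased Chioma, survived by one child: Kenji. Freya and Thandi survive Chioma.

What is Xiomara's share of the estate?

Xiomara receives €15,000.

The entire €180,000 passes to the descendants.
That amount (€180,000) is divided into 4 shares of €45,000: Freya and Thandi each take €45,000; Adaeze's €45,000 share passes to Adaeze's issue; Esperanza's €45,000 share passes to Esperanza's issue.
Adaeze's share (€45,000) is divided into 3 shares of €15,000: Kaspar, Xiomara, and Kira each take €15,000.
Esperanza's share (€45,000) passes entirely to Kenji.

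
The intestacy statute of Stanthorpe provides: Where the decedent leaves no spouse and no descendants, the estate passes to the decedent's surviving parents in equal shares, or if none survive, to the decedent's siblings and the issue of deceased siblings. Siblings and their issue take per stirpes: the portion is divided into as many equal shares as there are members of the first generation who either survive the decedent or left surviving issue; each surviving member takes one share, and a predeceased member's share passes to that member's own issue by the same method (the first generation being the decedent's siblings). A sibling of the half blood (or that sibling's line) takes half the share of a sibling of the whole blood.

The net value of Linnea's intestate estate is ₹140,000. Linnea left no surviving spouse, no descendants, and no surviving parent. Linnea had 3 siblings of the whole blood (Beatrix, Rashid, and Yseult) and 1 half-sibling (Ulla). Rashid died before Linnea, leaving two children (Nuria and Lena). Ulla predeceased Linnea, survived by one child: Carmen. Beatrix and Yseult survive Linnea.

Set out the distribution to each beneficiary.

Beatrix: ₹40,000; Nuria: ₹20,000; Lena: ₹20,000; Yseult: ₹40,000; Carmen: ₹20,000

The entire ₹140,000 passes to the siblings and their issue.
Counting each half-blood sibling's line as half a unit, there are 7/2 units in ₹140,000, so one unit is ₹40,000. Whole-blood lines (Beatrix, Rashid, and Yseult) take ₹40,000 each; half-blood lines (Ulla) take ₹20,000 each.
Rashid's share (₹40,000) is divided into 2 shares of ₹20,000: Nuria and Lena each take ₹20,000.
Ulla's share (₹20,000) passes entirely to Carmen.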